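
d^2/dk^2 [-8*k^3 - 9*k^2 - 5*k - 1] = -48*k - 18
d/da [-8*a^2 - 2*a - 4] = -16*a - 2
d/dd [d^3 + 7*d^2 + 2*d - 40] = 3*d^2 + 14*d + 2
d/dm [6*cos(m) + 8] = -6*sin(m)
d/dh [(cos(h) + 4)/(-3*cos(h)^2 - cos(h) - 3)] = (3*sin(h)^2 - 24*cos(h) - 4)*sin(h)/(3*cos(h)^2 + cos(h) + 3)^2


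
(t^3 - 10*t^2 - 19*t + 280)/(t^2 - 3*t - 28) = (t^2 - 3*t - 40)/(t + 4)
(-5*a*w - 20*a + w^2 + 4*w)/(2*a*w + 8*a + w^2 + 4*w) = (-5*a + w)/(2*a + w)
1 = 1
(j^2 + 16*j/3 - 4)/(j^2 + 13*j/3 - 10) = (3*j - 2)/(3*j - 5)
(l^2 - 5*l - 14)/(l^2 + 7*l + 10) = (l - 7)/(l + 5)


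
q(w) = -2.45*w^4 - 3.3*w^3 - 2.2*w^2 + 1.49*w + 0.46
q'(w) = -9.8*w^3 - 9.9*w^2 - 4.4*w + 1.49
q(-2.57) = -68.76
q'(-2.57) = 113.76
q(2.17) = -94.71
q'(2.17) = -154.82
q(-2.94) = -122.12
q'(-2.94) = 177.89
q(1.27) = -14.33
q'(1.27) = -40.14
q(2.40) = -135.54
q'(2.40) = -201.57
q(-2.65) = -78.35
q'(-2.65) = 126.00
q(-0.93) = -2.01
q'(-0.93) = 4.90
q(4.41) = -1245.44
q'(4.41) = -1050.96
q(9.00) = -18644.48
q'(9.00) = -7984.21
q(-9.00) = -13859.90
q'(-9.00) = 6383.39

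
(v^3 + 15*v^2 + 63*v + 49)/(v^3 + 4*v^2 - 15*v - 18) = (v^2 + 14*v + 49)/(v^2 + 3*v - 18)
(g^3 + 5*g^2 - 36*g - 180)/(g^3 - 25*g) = (g^2 - 36)/(g*(g - 5))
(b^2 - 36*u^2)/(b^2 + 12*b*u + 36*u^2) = (b - 6*u)/(b + 6*u)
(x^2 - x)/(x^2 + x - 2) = x/(x + 2)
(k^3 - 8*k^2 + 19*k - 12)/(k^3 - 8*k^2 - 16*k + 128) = (k^2 - 4*k + 3)/(k^2 - 4*k - 32)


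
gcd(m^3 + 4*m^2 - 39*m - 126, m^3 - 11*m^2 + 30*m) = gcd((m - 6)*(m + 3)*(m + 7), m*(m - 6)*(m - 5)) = m - 6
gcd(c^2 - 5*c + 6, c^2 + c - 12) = c - 3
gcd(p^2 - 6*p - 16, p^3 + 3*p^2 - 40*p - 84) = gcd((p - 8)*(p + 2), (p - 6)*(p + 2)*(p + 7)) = p + 2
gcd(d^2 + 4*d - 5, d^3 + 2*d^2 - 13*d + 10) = d^2 + 4*d - 5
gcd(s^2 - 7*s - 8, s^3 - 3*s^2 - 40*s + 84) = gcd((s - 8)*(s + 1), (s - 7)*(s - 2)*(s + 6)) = 1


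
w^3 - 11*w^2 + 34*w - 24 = (w - 6)*(w - 4)*(w - 1)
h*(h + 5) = h^2 + 5*h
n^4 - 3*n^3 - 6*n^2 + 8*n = n*(n - 4)*(n - 1)*(n + 2)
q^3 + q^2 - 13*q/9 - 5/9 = (q - 1)*(q + 1/3)*(q + 5/3)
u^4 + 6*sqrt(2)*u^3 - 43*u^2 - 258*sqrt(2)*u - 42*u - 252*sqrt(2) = (u - 7)*(u + 1)*(u + 6)*(u + 6*sqrt(2))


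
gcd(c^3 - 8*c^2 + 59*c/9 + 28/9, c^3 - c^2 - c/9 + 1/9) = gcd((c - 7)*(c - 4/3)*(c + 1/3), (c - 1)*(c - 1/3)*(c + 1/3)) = c + 1/3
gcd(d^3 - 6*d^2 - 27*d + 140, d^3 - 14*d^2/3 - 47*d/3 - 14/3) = d - 7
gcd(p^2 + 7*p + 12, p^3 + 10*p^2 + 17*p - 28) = p + 4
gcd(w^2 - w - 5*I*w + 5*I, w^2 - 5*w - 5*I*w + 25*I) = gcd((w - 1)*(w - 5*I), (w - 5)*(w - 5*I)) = w - 5*I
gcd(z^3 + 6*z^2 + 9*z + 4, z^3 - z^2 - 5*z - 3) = z^2 + 2*z + 1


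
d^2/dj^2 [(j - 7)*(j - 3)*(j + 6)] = 6*j - 8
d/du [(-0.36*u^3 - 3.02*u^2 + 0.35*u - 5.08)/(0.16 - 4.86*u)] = (3.4992*u^3 + 14.5044*u^2 - 0.9664*u - 24.6328)/(23.6196*u^2 - 1.5552*u + 0.0256)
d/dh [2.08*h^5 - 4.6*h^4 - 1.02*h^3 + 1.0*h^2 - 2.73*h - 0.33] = 10.4*h^4 - 18.4*h^3 - 3.06*h^2 + 2.0*h - 2.73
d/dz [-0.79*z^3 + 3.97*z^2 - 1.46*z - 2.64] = -2.37*z^2 + 7.94*z - 1.46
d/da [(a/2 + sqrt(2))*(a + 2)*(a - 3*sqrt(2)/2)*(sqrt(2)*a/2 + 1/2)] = sqrt(2)*a^3 + 3*a^2/2 + 3*sqrt(2)*a^2/2 - 11*sqrt(2)*a/4 + 2*a - 11*sqrt(2)/4 - 3/2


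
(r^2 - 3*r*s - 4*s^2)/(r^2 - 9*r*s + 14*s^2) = (r^2 - 3*r*s - 4*s^2)/(r^2 - 9*r*s + 14*s^2)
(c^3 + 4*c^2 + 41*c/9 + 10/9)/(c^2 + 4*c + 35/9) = (3*c^2 + 7*c + 2)/(3*c + 7)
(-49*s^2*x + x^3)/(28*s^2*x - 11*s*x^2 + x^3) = (7*s + x)/(-4*s + x)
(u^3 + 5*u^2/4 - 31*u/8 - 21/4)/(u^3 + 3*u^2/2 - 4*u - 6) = (u + 7/4)/(u + 2)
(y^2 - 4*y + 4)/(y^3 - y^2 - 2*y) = (y - 2)/(y*(y + 1))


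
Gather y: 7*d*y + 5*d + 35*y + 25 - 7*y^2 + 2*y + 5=5*d - 7*y^2 + y*(7*d + 37) + 30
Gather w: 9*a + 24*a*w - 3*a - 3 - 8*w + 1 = 6*a + w*(24*a - 8) - 2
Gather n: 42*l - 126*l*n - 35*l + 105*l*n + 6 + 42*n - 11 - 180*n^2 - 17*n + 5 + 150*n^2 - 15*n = 7*l - 30*n^2 + n*(10 - 21*l)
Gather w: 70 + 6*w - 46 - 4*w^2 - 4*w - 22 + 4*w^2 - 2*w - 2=0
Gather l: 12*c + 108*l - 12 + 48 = 12*c + 108*l + 36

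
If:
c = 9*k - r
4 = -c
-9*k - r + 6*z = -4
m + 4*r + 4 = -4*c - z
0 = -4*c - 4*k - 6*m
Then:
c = -4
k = -4/23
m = 64/23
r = 56/23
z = -12/23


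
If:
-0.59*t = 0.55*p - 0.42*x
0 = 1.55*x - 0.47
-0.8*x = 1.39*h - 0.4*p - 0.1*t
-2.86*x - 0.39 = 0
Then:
No Solution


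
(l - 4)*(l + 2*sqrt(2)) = l^2 - 4*l + 2*sqrt(2)*l - 8*sqrt(2)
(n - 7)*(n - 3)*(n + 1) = n^3 - 9*n^2 + 11*n + 21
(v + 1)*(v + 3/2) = v^2 + 5*v/2 + 3/2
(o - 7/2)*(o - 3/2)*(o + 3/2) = o^3 - 7*o^2/2 - 9*o/4 + 63/8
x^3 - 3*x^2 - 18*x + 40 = (x - 5)*(x - 2)*(x + 4)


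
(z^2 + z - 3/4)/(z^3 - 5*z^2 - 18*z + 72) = (z^2 + z - 3/4)/(z^3 - 5*z^2 - 18*z + 72)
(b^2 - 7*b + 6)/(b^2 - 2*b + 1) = (b - 6)/(b - 1)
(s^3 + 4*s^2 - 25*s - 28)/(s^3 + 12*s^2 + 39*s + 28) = (s - 4)/(s + 4)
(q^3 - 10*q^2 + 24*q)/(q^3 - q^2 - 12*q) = (q - 6)/(q + 3)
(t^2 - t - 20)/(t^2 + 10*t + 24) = (t - 5)/(t + 6)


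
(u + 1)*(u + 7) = u^2 + 8*u + 7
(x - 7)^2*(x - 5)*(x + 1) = x^4 - 18*x^3 + 100*x^2 - 126*x - 245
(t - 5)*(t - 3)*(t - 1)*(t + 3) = t^4 - 6*t^3 - 4*t^2 + 54*t - 45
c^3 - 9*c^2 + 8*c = c*(c - 8)*(c - 1)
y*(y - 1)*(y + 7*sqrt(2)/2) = y^3 - y^2 + 7*sqrt(2)*y^2/2 - 7*sqrt(2)*y/2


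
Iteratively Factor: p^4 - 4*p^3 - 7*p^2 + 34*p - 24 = (p - 4)*(p^3 - 7*p + 6) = (p - 4)*(p - 1)*(p^2 + p - 6) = (p - 4)*(p - 1)*(p + 3)*(p - 2)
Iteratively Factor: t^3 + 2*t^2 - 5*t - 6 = (t + 1)*(t^2 + t - 6) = (t - 2)*(t + 1)*(t + 3)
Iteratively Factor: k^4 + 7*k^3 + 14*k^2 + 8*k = (k + 4)*(k^3 + 3*k^2 + 2*k) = (k + 2)*(k + 4)*(k^2 + k) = (k + 1)*(k + 2)*(k + 4)*(k)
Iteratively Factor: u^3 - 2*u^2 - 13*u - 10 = (u + 2)*(u^2 - 4*u - 5) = (u + 1)*(u + 2)*(u - 5)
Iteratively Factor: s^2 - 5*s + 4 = (s - 1)*(s - 4)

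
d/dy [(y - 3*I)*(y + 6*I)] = 2*y + 3*I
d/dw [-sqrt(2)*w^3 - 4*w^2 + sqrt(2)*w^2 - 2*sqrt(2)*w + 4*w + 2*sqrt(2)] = -3*sqrt(2)*w^2 - 8*w + 2*sqrt(2)*w - 2*sqrt(2) + 4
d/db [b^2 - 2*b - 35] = 2*b - 2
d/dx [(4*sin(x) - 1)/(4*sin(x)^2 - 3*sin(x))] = (-16*cos(x) + 8/tan(x) - 3*cos(x)/sin(x)^2)/(4*sin(x) - 3)^2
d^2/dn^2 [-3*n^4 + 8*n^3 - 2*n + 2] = 12*n*(4 - 3*n)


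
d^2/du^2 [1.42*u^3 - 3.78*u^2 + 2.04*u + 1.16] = 8.52*u - 7.56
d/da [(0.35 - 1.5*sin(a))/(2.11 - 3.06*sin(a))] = -2.094*cos(a)/(3.06*sin(a) - 2.11)^2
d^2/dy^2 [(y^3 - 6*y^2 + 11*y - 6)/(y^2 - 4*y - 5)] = 16*(y^3 - 6*y^2 + 39*y - 62)/(y^6 - 12*y^5 + 33*y^4 + 56*y^3 - 165*y^2 - 300*y - 125)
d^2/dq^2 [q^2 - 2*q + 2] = 2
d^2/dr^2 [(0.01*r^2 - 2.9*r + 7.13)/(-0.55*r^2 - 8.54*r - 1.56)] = (3.46944695195361e-18*r^4 + 1.84844*r^3 - 12.88947*r^2 - 215.86686*r - 1105.088128)/(0.166375*r^6 + 7.75005*r^5 + 121.75284*r^4 + 666.799784*r^3 + 345.335328*r^2 + 62.348832*r + 3.796416)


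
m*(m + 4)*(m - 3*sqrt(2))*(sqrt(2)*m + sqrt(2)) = sqrt(2)*m^4 - 6*m^3 + 5*sqrt(2)*m^3 - 30*m^2 + 4*sqrt(2)*m^2 - 24*m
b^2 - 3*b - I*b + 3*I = (b - 3)*(b - I)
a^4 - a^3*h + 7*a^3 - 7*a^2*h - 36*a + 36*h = (a - 2)*(a + 3)*(a + 6)*(a - h)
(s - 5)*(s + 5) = s^2 - 25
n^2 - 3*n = n*(n - 3)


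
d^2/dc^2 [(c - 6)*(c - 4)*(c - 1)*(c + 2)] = 12*c^2 - 54*c + 24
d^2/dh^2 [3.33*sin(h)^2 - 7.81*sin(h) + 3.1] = 7.81*sin(h) + 6.66*cos(2*h)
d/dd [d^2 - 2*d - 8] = 2*d - 2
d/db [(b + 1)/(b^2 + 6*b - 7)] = (b^2 + 6*b - 2*(b + 1)*(b + 3) - 7)/(b^2 + 6*b - 7)^2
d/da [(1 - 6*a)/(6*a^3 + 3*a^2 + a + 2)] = (72*a^3 - 6*a - 13)/(36*a^6 + 36*a^5 + 21*a^4 + 30*a^3 + 13*a^2 + 4*a + 4)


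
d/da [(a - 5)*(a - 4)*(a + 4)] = 3*a^2 - 10*a - 16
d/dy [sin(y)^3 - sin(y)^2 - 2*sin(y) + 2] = (3*sin(y)^2 - 2*sin(y) - 2)*cos(y)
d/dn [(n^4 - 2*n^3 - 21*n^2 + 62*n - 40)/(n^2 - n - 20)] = (2*n^5 - 5*n^4 - 76*n^3 + 79*n^2 + 920*n - 1280)/(n^4 - 2*n^3 - 39*n^2 + 40*n + 400)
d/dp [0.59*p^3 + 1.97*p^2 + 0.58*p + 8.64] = 1.77*p^2 + 3.94*p + 0.58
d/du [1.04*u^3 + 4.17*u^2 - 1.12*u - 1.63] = 3.12*u^2 + 8.34*u - 1.12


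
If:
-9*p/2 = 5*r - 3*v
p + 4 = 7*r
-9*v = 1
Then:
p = -134/219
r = 106/219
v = -1/9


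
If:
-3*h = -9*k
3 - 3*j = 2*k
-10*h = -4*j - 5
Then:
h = 81/98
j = 40/49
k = 27/98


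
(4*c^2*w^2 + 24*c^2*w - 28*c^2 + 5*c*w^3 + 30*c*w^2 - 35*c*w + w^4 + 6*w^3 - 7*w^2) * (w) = 4*c^2*w^3 + 24*c^2*w^2 - 28*c^2*w + 5*c*w^4 + 30*c*w^3 - 35*c*w^2 + w^5 + 6*w^4 - 7*w^3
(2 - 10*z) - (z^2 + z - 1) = -z^2 - 11*z + 3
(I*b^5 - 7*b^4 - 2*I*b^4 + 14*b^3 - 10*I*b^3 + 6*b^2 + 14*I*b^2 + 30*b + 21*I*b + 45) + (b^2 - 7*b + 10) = I*b^5 - 7*b^4 - 2*I*b^4 + 14*b^3 - 10*I*b^3 + 7*b^2 + 14*I*b^2 + 23*b + 21*I*b + 55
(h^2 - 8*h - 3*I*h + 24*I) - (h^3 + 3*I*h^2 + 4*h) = -h^3 + h^2 - 3*I*h^2 - 12*h - 3*I*h + 24*I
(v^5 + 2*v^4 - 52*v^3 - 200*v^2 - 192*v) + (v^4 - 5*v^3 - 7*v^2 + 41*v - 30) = v^5 + 3*v^4 - 57*v^3 - 207*v^2 - 151*v - 30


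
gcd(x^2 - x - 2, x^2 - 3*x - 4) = x + 1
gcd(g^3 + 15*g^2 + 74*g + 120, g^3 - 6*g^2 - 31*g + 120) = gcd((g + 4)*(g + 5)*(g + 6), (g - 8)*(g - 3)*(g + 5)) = g + 5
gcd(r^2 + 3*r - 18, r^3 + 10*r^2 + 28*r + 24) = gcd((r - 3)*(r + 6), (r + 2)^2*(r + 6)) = r + 6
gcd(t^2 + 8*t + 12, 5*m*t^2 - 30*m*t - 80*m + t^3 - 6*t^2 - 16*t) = t + 2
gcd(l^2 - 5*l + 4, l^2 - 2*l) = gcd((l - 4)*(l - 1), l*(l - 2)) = 1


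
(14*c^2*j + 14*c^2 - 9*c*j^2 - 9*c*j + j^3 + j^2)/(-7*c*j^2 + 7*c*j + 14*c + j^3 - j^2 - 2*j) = (-2*c + j)/(j - 2)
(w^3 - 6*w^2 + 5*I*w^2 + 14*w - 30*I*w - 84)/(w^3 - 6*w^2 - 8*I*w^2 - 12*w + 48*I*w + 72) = (w + 7*I)/(w - 6*I)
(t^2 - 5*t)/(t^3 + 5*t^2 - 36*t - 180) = t*(t - 5)/(t^3 + 5*t^2 - 36*t - 180)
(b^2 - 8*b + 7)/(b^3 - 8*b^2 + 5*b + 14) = (b - 1)/(b^2 - b - 2)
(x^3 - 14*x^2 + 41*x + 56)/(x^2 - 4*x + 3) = (x^3 - 14*x^2 + 41*x + 56)/(x^2 - 4*x + 3)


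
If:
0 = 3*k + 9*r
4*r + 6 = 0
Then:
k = 9/2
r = -3/2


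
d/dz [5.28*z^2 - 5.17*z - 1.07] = 10.56*z - 5.17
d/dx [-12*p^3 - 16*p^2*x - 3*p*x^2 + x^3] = -16*p^2 - 6*p*x + 3*x^2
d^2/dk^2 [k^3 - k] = 6*k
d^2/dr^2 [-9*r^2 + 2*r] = -18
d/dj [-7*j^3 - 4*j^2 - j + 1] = -21*j^2 - 8*j - 1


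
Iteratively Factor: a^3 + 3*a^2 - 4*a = (a + 4)*(a^2 - a) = a*(a + 4)*(a - 1)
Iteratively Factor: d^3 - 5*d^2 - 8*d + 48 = (d + 3)*(d^2 - 8*d + 16) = (d - 4)*(d + 3)*(d - 4)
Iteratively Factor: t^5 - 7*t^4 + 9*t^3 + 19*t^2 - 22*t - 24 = (t + 1)*(t^4 - 8*t^3 + 17*t^2 + 2*t - 24) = (t - 2)*(t + 1)*(t^3 - 6*t^2 + 5*t + 12) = (t - 4)*(t - 2)*(t + 1)*(t^2 - 2*t - 3) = (t - 4)*(t - 2)*(t + 1)^2*(t - 3)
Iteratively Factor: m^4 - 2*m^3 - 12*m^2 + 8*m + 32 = (m - 2)*(m^3 - 12*m - 16) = (m - 4)*(m - 2)*(m^2 + 4*m + 4) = (m - 4)*(m - 2)*(m + 2)*(m + 2)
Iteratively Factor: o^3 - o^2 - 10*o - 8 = (o + 1)*(o^2 - 2*o - 8) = (o + 1)*(o + 2)*(o - 4)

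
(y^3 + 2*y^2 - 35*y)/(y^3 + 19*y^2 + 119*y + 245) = y*(y - 5)/(y^2 + 12*y + 35)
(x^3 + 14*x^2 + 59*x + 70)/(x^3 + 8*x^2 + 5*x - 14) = (x + 5)/(x - 1)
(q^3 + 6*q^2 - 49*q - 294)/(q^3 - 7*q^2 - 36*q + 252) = (q + 7)/(q - 6)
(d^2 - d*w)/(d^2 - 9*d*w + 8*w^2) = d/(d - 8*w)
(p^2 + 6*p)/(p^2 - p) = (p + 6)/(p - 1)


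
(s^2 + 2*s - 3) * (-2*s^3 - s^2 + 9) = -2*s^5 - 5*s^4 + 4*s^3 + 12*s^2 + 18*s - 27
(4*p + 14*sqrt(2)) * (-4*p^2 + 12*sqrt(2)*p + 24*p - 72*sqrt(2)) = -16*p^3 - 8*sqrt(2)*p^2 + 96*p^2 + 48*sqrt(2)*p + 336*p - 2016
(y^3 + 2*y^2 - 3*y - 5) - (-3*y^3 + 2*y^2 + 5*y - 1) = 4*y^3 - 8*y - 4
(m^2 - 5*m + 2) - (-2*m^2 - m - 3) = 3*m^2 - 4*m + 5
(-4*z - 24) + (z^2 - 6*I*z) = z^2 - 4*z - 6*I*z - 24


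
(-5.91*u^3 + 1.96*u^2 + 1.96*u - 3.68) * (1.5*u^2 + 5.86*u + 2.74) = -8.865*u^5 - 31.6926*u^4 - 1.7678*u^3 + 11.336*u^2 - 16.1944*u - 10.0832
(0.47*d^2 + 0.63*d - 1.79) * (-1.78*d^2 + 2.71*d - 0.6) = -0.8366*d^4 + 0.1523*d^3 + 4.6115*d^2 - 5.2289*d + 1.074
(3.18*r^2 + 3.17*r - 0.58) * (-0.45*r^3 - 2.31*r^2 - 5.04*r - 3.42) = -1.431*r^5 - 8.7723*r^4 - 23.0889*r^3 - 25.5126*r^2 - 7.9182*r + 1.9836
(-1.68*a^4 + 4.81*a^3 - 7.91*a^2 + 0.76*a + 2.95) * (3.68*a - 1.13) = -6.1824*a^5 + 19.5992*a^4 - 34.5441*a^3 + 11.7351*a^2 + 9.9972*a - 3.3335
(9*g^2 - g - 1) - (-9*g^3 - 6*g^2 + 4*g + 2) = 9*g^3 + 15*g^2 - 5*g - 3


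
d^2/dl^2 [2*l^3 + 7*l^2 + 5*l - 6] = 12*l + 14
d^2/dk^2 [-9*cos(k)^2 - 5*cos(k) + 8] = 5*cos(k) + 18*cos(2*k)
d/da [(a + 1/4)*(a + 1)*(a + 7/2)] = 3*a^2 + 19*a/2 + 37/8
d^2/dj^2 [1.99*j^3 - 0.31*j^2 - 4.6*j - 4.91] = 11.94*j - 0.62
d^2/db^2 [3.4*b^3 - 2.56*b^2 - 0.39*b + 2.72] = 20.4*b - 5.12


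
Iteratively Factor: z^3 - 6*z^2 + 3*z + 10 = (z + 1)*(z^2 - 7*z + 10) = (z - 5)*(z + 1)*(z - 2)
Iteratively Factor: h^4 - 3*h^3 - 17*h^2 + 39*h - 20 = (h + 4)*(h^3 - 7*h^2 + 11*h - 5) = (h - 5)*(h + 4)*(h^2 - 2*h + 1) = (h - 5)*(h - 1)*(h + 4)*(h - 1)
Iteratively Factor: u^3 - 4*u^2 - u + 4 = (u - 1)*(u^2 - 3*u - 4) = (u - 4)*(u - 1)*(u + 1)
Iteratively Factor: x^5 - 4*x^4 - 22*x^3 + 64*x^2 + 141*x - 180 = (x - 4)*(x^4 - 22*x^2 - 24*x + 45) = (x - 5)*(x - 4)*(x^3 + 5*x^2 + 3*x - 9) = (x - 5)*(x - 4)*(x + 3)*(x^2 + 2*x - 3) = (x - 5)*(x - 4)*(x + 3)^2*(x - 1)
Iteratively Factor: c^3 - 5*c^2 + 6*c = (c - 3)*(c^2 - 2*c) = (c - 3)*(c - 2)*(c)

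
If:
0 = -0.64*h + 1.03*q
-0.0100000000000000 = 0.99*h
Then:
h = -0.01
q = -0.01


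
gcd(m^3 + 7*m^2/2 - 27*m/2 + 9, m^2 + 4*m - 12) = m + 6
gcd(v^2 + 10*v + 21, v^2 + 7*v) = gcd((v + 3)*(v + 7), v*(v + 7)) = v + 7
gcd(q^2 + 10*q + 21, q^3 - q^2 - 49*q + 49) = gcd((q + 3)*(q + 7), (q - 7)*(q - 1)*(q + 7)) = q + 7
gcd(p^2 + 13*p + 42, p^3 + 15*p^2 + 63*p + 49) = p + 7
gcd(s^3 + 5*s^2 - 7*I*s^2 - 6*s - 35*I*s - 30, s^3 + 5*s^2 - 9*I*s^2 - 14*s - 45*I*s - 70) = s + 5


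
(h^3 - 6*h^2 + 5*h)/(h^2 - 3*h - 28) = h*(-h^2 + 6*h - 5)/(-h^2 + 3*h + 28)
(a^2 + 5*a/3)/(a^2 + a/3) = (3*a + 5)/(3*a + 1)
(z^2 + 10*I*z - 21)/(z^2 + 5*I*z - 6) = (z + 7*I)/(z + 2*I)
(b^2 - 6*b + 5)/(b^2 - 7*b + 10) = (b - 1)/(b - 2)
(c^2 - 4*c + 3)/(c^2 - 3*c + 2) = (c - 3)/(c - 2)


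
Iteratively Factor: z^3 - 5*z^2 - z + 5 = (z - 5)*(z^2 - 1) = (z - 5)*(z - 1)*(z + 1)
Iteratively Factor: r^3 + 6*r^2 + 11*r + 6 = (r + 3)*(r^2 + 3*r + 2) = (r + 1)*(r + 3)*(r + 2)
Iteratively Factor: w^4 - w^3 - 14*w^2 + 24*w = (w - 3)*(w^3 + 2*w^2 - 8*w) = w*(w - 3)*(w^2 + 2*w - 8) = w*(w - 3)*(w + 4)*(w - 2)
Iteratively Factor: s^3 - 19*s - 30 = (s - 5)*(s^2 + 5*s + 6) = (s - 5)*(s + 2)*(s + 3)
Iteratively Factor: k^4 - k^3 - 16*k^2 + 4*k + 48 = (k + 3)*(k^3 - 4*k^2 - 4*k + 16) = (k - 2)*(k + 3)*(k^2 - 2*k - 8) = (k - 2)*(k + 2)*(k + 3)*(k - 4)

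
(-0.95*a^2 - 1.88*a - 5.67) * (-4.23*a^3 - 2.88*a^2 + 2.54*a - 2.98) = 4.0185*a^5 + 10.6884*a^4 + 26.9855*a^3 + 14.3854*a^2 - 8.7994*a + 16.8966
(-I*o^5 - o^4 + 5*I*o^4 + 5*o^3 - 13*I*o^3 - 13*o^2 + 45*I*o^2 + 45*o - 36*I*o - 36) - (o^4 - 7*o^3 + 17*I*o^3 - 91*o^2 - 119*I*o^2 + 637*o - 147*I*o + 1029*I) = -I*o^5 - 2*o^4 + 5*I*o^4 + 12*o^3 - 30*I*o^3 + 78*o^2 + 164*I*o^2 - 592*o + 111*I*o - 36 - 1029*I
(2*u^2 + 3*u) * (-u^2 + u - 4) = -2*u^4 - u^3 - 5*u^2 - 12*u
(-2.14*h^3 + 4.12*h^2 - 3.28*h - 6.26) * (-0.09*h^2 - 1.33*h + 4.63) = 0.1926*h^5 + 2.4754*h^4 - 15.0926*h^3 + 24.0014*h^2 - 6.8606*h - 28.9838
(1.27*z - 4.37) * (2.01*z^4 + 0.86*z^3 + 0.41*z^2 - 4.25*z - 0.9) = 2.5527*z^5 - 7.6915*z^4 - 3.2375*z^3 - 7.1892*z^2 + 17.4295*z + 3.933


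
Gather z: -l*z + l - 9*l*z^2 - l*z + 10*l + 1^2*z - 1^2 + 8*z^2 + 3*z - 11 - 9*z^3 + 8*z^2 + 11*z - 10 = 11*l - 9*z^3 + z^2*(16 - 9*l) + z*(15 - 2*l) - 22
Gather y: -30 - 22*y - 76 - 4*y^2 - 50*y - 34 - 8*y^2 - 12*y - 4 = -12*y^2 - 84*y - 144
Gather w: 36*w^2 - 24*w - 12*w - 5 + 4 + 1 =36*w^2 - 36*w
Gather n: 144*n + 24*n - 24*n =144*n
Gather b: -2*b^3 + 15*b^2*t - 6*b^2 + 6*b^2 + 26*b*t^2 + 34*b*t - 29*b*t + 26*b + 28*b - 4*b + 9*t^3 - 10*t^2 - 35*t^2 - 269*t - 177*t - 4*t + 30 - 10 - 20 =-2*b^3 + 15*b^2*t + b*(26*t^2 + 5*t + 50) + 9*t^3 - 45*t^2 - 450*t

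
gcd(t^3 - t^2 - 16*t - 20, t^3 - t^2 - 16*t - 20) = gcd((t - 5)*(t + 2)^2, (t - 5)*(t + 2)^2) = t^3 - t^2 - 16*t - 20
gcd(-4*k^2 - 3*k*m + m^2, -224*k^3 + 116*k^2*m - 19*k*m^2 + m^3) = 4*k - m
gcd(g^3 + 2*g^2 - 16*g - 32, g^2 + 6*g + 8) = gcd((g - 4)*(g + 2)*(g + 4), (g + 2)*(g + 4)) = g^2 + 6*g + 8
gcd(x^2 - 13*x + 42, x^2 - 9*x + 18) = x - 6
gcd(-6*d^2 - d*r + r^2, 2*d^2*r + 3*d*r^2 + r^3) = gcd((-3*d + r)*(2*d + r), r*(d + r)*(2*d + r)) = 2*d + r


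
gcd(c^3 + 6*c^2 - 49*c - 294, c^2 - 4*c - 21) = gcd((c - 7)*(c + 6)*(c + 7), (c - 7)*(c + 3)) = c - 7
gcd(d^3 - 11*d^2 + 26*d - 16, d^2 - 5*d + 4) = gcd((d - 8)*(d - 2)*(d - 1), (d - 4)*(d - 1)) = d - 1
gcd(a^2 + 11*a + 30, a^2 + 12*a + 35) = a + 5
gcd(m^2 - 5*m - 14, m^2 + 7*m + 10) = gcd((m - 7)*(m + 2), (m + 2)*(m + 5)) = m + 2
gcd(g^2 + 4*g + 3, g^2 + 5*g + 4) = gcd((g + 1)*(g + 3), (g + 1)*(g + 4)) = g + 1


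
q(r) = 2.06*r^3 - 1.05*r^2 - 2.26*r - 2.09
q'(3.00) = 47.06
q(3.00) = 37.30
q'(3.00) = 47.06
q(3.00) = 37.30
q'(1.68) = 11.65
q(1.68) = 0.92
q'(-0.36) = -0.70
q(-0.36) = -1.51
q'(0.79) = -0.06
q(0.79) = -3.52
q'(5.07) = 145.95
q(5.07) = 227.93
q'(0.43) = -2.02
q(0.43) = -3.09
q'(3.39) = 61.64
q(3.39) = 58.44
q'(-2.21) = 32.56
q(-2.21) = -24.46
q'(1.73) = 12.60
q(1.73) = 1.52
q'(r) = 6.18*r^2 - 2.1*r - 2.26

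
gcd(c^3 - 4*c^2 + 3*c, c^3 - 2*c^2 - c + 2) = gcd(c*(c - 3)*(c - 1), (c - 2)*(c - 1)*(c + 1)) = c - 1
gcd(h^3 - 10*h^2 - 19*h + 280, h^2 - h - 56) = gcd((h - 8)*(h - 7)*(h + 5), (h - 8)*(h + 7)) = h - 8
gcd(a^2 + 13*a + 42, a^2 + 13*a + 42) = a^2 + 13*a + 42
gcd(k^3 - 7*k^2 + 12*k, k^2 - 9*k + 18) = k - 3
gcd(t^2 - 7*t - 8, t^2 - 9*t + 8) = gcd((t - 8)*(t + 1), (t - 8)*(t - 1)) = t - 8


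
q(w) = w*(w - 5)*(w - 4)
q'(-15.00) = 965.00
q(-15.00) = -5700.00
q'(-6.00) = 236.00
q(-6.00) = -660.00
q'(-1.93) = 65.91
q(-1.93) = -79.31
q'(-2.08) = 70.42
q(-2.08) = -89.54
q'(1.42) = 0.49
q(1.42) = 13.12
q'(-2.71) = 90.81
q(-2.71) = -140.20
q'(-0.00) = 20.00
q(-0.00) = 0.00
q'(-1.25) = 47.19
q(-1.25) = -41.02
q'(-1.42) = 51.61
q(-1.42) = -49.41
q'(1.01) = 4.88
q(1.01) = 12.05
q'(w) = w*(w - 5) + w*(w - 4) + (w - 5)*(w - 4) = 3*w^2 - 18*w + 20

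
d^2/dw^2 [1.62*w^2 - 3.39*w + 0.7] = 3.24000000000000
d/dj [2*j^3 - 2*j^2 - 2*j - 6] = 6*j^2 - 4*j - 2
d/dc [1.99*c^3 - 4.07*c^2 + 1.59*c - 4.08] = 5.97*c^2 - 8.14*c + 1.59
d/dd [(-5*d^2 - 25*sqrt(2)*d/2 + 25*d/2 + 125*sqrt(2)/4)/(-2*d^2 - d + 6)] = 5*(-20*sqrt(2)*d^2 + 24*d^2 - 48*d + 100*sqrt(2)*d - 35*sqrt(2) + 60)/(4*(4*d^4 + 4*d^3 - 23*d^2 - 12*d + 36))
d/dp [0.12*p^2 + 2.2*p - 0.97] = 0.24*p + 2.2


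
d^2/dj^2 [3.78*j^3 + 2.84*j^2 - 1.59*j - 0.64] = 22.68*j + 5.68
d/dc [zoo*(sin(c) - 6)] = zoo*cos(c)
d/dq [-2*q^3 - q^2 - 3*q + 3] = -6*q^2 - 2*q - 3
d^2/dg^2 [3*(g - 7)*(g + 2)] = 6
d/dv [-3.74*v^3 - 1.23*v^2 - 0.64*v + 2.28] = -11.22*v^2 - 2.46*v - 0.64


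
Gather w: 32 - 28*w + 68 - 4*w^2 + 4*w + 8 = -4*w^2 - 24*w + 108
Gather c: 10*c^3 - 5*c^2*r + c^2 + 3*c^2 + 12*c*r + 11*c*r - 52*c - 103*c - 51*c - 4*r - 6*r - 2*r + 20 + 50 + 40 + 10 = 10*c^3 + c^2*(4 - 5*r) + c*(23*r - 206) - 12*r + 120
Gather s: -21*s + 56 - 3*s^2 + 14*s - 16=-3*s^2 - 7*s + 40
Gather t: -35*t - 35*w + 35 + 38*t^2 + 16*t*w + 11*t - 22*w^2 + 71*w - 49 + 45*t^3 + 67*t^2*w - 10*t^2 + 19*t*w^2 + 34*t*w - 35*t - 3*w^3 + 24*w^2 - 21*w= 45*t^3 + t^2*(67*w + 28) + t*(19*w^2 + 50*w - 59) - 3*w^3 + 2*w^2 + 15*w - 14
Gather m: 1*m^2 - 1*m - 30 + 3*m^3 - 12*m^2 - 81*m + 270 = 3*m^3 - 11*m^2 - 82*m + 240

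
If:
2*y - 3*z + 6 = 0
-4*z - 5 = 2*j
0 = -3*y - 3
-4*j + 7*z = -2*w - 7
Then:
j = -31/6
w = -37/2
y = -1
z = 4/3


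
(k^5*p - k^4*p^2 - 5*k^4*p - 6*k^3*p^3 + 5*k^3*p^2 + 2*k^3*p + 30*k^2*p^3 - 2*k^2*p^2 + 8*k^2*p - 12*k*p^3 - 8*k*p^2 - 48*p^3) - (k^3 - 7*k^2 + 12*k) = k^5*p - k^4*p^2 - 5*k^4*p - 6*k^3*p^3 + 5*k^3*p^2 + 2*k^3*p - k^3 + 30*k^2*p^3 - 2*k^2*p^2 + 8*k^2*p + 7*k^2 - 12*k*p^3 - 8*k*p^2 - 12*k - 48*p^3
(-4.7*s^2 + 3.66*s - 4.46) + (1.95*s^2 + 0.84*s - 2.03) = -2.75*s^2 + 4.5*s - 6.49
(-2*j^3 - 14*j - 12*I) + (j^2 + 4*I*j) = -2*j^3 + j^2 - 14*j + 4*I*j - 12*I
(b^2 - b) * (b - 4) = b^3 - 5*b^2 + 4*b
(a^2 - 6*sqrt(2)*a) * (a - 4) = a^3 - 6*sqrt(2)*a^2 - 4*a^2 + 24*sqrt(2)*a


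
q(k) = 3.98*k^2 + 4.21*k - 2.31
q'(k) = 7.96*k + 4.21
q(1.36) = 10.78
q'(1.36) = 15.04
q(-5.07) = 78.65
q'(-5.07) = -36.15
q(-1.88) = 3.84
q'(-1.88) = -10.75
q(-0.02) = -2.39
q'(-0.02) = 4.05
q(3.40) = 58.01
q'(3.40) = 31.27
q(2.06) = 23.25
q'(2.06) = 20.61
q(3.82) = 71.85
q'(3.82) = 34.62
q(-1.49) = 0.25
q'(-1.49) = -7.65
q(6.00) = 166.23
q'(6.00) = 51.97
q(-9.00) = 282.18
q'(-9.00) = -67.43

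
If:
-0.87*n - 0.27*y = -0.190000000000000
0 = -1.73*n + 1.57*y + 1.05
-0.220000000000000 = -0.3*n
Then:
No Solution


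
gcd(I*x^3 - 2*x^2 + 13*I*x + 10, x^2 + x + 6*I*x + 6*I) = 1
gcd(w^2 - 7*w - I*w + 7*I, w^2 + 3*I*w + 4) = w - I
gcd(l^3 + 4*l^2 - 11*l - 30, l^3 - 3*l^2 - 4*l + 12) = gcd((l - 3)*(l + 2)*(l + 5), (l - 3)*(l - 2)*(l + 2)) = l^2 - l - 6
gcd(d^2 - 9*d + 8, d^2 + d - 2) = d - 1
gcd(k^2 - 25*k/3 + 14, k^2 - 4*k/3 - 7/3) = k - 7/3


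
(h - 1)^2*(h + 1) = h^3 - h^2 - h + 1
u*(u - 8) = u^2 - 8*u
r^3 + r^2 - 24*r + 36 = (r - 3)*(r - 2)*(r + 6)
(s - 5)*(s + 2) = s^2 - 3*s - 10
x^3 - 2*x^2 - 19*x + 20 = (x - 5)*(x - 1)*(x + 4)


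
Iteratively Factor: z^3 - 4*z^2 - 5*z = (z + 1)*(z^2 - 5*z) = (z - 5)*(z + 1)*(z)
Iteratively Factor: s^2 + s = (s)*(s + 1)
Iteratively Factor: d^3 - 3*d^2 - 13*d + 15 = (d - 5)*(d^2 + 2*d - 3) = (d - 5)*(d - 1)*(d + 3)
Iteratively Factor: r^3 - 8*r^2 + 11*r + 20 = (r - 4)*(r^2 - 4*r - 5) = (r - 4)*(r + 1)*(r - 5)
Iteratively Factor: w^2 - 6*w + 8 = (w - 2)*(w - 4)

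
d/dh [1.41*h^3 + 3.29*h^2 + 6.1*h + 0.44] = 4.23*h^2 + 6.58*h + 6.1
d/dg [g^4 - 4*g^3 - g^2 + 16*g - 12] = 4*g^3 - 12*g^2 - 2*g + 16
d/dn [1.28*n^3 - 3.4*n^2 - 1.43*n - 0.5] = 3.84*n^2 - 6.8*n - 1.43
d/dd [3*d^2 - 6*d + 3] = 6*d - 6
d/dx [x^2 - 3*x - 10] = 2*x - 3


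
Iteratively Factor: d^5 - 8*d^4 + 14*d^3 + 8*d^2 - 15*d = (d + 1)*(d^4 - 9*d^3 + 23*d^2 - 15*d) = (d - 5)*(d + 1)*(d^3 - 4*d^2 + 3*d) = d*(d - 5)*(d + 1)*(d^2 - 4*d + 3) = d*(d - 5)*(d - 1)*(d + 1)*(d - 3)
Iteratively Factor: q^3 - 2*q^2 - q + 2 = (q + 1)*(q^2 - 3*q + 2) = (q - 2)*(q + 1)*(q - 1)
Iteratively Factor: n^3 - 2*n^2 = (n)*(n^2 - 2*n) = n^2*(n - 2)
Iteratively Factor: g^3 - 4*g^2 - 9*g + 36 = (g + 3)*(g^2 - 7*g + 12) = (g - 3)*(g + 3)*(g - 4)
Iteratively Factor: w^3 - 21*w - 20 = (w - 5)*(w^2 + 5*w + 4) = (w - 5)*(w + 4)*(w + 1)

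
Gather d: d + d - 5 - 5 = 2*d - 10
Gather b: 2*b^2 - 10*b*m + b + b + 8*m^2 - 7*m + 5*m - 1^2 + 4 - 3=2*b^2 + b*(2 - 10*m) + 8*m^2 - 2*m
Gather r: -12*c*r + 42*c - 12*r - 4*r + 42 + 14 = 42*c + r*(-12*c - 16) + 56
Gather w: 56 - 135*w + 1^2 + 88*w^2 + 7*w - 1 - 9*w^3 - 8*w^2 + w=-9*w^3 + 80*w^2 - 127*w + 56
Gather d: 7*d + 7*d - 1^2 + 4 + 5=14*d + 8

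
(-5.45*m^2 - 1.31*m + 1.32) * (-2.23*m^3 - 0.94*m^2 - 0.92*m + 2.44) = 12.1535*m^5 + 8.0443*m^4 + 3.3018*m^3 - 13.3336*m^2 - 4.4108*m + 3.2208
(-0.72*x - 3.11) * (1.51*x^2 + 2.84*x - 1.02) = -1.0872*x^3 - 6.7409*x^2 - 8.098*x + 3.1722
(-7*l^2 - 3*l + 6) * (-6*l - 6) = 42*l^3 + 60*l^2 - 18*l - 36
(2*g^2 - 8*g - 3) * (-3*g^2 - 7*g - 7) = -6*g^4 + 10*g^3 + 51*g^2 + 77*g + 21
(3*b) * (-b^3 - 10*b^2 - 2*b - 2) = -3*b^4 - 30*b^3 - 6*b^2 - 6*b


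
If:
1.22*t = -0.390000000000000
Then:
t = -0.32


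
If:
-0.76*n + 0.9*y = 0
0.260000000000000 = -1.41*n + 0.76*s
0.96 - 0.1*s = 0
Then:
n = 4.99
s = 9.60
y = 4.21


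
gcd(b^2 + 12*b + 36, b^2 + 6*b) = b + 6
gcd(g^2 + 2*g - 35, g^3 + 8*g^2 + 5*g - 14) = g + 7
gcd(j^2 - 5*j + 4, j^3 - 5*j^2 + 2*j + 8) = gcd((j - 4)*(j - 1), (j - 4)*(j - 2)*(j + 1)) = j - 4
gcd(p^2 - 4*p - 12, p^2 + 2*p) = p + 2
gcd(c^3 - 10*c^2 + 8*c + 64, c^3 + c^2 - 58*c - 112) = c^2 - 6*c - 16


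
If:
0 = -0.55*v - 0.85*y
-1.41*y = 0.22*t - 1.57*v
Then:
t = -17.4380165289256*y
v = -1.54545454545455*y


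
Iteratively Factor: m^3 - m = (m - 1)*(m^2 + m) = (m - 1)*(m + 1)*(m)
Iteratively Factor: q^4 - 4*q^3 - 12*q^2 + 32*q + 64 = (q + 2)*(q^3 - 6*q^2 + 32) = (q + 2)^2*(q^2 - 8*q + 16) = (q - 4)*(q + 2)^2*(q - 4)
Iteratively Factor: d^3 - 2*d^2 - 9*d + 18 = (d + 3)*(d^2 - 5*d + 6) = (d - 3)*(d + 3)*(d - 2)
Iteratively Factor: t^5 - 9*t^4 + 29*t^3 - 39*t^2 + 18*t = (t - 3)*(t^4 - 6*t^3 + 11*t^2 - 6*t) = (t - 3)*(t - 2)*(t^3 - 4*t^2 + 3*t) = (t - 3)*(t - 2)*(t - 1)*(t^2 - 3*t) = (t - 3)^2*(t - 2)*(t - 1)*(t)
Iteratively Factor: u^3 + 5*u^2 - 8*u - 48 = (u + 4)*(u^2 + u - 12) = (u - 3)*(u + 4)*(u + 4)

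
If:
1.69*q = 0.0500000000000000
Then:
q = 0.03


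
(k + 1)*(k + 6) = k^2 + 7*k + 6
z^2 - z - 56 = (z - 8)*(z + 7)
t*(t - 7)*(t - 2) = t^3 - 9*t^2 + 14*t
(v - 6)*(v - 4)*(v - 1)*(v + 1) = v^4 - 10*v^3 + 23*v^2 + 10*v - 24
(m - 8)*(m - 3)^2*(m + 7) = m^4 - 7*m^3 - 41*m^2 + 327*m - 504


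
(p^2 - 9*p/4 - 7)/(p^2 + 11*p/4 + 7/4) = (p - 4)/(p + 1)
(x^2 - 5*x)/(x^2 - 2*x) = (x - 5)/(x - 2)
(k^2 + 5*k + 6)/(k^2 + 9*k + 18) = (k + 2)/(k + 6)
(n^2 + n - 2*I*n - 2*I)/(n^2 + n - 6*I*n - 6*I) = (n - 2*I)/(n - 6*I)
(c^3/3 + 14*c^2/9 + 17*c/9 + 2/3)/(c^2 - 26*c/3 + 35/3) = (3*c^3 + 14*c^2 + 17*c + 6)/(3*(3*c^2 - 26*c + 35))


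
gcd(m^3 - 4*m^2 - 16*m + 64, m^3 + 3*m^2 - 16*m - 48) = m^2 - 16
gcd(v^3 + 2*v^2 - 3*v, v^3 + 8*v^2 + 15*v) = v^2 + 3*v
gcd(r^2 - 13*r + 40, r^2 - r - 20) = r - 5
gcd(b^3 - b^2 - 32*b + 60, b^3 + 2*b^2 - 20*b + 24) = b^2 + 4*b - 12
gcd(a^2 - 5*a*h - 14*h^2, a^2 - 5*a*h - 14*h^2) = a^2 - 5*a*h - 14*h^2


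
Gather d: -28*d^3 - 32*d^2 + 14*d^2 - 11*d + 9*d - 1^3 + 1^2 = -28*d^3 - 18*d^2 - 2*d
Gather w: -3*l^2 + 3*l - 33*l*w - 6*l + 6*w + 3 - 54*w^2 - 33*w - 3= -3*l^2 - 3*l - 54*w^2 + w*(-33*l - 27)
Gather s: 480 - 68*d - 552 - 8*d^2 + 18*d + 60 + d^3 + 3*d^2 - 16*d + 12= d^3 - 5*d^2 - 66*d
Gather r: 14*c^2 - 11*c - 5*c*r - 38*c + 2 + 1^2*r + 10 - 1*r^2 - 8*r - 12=14*c^2 - 49*c - r^2 + r*(-5*c - 7)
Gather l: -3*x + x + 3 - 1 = 2 - 2*x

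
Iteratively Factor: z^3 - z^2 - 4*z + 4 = (z - 1)*(z^2 - 4) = (z - 2)*(z - 1)*(z + 2)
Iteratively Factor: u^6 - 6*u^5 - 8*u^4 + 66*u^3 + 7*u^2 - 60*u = (u - 1)*(u^5 - 5*u^4 - 13*u^3 + 53*u^2 + 60*u) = (u - 4)*(u - 1)*(u^4 - u^3 - 17*u^2 - 15*u) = (u - 4)*(u - 1)*(u + 3)*(u^3 - 4*u^2 - 5*u) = u*(u - 4)*(u - 1)*(u + 3)*(u^2 - 4*u - 5) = u*(u - 5)*(u - 4)*(u - 1)*(u + 3)*(u + 1)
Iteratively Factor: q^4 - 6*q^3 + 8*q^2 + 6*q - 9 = (q - 1)*(q^3 - 5*q^2 + 3*q + 9) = (q - 1)*(q + 1)*(q^2 - 6*q + 9) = (q - 3)*(q - 1)*(q + 1)*(q - 3)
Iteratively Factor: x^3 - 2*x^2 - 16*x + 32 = (x + 4)*(x^2 - 6*x + 8) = (x - 2)*(x + 4)*(x - 4)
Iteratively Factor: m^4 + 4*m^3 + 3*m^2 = (m)*(m^3 + 4*m^2 + 3*m) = m^2*(m^2 + 4*m + 3) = m^2*(m + 3)*(m + 1)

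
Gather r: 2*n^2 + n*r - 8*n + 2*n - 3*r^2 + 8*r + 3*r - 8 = 2*n^2 - 6*n - 3*r^2 + r*(n + 11) - 8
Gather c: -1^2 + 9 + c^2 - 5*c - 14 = c^2 - 5*c - 6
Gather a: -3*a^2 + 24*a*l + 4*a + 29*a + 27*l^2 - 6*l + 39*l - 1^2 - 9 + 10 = -3*a^2 + a*(24*l + 33) + 27*l^2 + 33*l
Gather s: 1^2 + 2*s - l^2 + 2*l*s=-l^2 + s*(2*l + 2) + 1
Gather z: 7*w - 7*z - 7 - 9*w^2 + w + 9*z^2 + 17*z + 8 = -9*w^2 + 8*w + 9*z^2 + 10*z + 1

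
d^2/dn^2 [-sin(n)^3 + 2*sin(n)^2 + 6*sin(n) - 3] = 9*sin(n)^3 - 8*sin(n)^2 - 12*sin(n) + 4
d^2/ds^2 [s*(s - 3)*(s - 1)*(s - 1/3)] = 12*s^2 - 26*s + 26/3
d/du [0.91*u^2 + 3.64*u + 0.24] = 1.82*u + 3.64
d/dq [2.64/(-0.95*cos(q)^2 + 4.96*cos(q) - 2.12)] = (13.0944 - 5.016*cos(q))*sin(q)/(0.95*cos(q)^2 - 4.96*cos(q) + 2.12)^2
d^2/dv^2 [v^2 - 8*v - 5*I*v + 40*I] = 2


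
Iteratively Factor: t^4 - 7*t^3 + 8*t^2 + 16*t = (t)*(t^3 - 7*t^2 + 8*t + 16) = t*(t - 4)*(t^2 - 3*t - 4) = t*(t - 4)*(t + 1)*(t - 4)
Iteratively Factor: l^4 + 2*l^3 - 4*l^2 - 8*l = (l - 2)*(l^3 + 4*l^2 + 4*l) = (l - 2)*(l + 2)*(l^2 + 2*l) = (l - 2)*(l + 2)^2*(l)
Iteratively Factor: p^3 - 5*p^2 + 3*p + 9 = (p - 3)*(p^2 - 2*p - 3) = (p - 3)*(p + 1)*(p - 3)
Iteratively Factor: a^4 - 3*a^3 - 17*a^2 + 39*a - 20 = (a - 5)*(a^3 + 2*a^2 - 7*a + 4) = (a - 5)*(a - 1)*(a^2 + 3*a - 4) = (a - 5)*(a - 1)*(a + 4)*(a - 1)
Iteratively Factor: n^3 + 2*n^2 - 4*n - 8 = (n + 2)*(n^2 - 4) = (n + 2)^2*(n - 2)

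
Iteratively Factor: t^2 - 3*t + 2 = (t - 2)*(t - 1)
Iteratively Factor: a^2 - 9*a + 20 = (a - 5)*(a - 4)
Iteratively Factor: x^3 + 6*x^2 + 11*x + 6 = (x + 3)*(x^2 + 3*x + 2) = (x + 1)*(x + 3)*(x + 2)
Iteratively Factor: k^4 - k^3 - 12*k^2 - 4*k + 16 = (k - 1)*(k^3 - 12*k - 16) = (k - 4)*(k - 1)*(k^2 + 4*k + 4) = (k - 4)*(k - 1)*(k + 2)*(k + 2)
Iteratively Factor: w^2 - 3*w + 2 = (w - 1)*(w - 2)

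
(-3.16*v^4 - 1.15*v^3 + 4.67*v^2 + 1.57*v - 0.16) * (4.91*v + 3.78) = -15.5156*v^5 - 17.5913*v^4 + 18.5827*v^3 + 25.3613*v^2 + 5.149*v - 0.6048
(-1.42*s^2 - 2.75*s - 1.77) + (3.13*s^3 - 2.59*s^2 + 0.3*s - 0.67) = 3.13*s^3 - 4.01*s^2 - 2.45*s - 2.44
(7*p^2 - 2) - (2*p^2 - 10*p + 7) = 5*p^2 + 10*p - 9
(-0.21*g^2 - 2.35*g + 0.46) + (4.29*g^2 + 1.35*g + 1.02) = 4.08*g^2 - 1.0*g + 1.48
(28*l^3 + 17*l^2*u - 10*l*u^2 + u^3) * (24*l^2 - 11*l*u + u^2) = 672*l^5 + 100*l^4*u - 399*l^3*u^2 + 151*l^2*u^3 - 21*l*u^4 + u^5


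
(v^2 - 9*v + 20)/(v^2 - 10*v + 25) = (v - 4)/(v - 5)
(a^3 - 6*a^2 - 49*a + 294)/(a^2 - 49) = a - 6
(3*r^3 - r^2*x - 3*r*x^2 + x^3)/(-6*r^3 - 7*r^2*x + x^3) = (-r + x)/(2*r + x)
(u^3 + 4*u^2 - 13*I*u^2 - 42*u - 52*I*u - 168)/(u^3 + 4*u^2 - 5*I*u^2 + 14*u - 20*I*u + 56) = (u - 6*I)/(u + 2*I)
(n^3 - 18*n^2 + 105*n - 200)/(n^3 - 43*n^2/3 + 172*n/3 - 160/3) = 3*(n - 5)/(3*n - 4)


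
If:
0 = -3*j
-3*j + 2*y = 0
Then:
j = 0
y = 0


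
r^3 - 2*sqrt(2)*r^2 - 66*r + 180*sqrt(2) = (r - 5*sqrt(2))*(r - 3*sqrt(2))*(r + 6*sqrt(2))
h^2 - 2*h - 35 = (h - 7)*(h + 5)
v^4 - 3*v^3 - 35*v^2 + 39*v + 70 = (v - 7)*(v - 2)*(v + 1)*(v + 5)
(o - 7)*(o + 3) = o^2 - 4*o - 21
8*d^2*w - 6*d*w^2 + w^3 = w*(-4*d + w)*(-2*d + w)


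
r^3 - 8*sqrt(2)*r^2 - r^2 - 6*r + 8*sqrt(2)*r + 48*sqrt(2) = (r - 3)*(r + 2)*(r - 8*sqrt(2))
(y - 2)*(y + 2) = y^2 - 4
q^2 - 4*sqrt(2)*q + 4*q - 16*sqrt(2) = (q + 4)*(q - 4*sqrt(2))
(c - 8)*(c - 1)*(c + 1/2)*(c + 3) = c^4 - 11*c^3/2 - 22*c^2 + 29*c/2 + 12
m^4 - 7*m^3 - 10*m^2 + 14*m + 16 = (m - 8)*(m + 1)*(m - sqrt(2))*(m + sqrt(2))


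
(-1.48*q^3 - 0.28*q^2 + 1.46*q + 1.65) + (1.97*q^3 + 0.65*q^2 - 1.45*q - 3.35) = 0.49*q^3 + 0.37*q^2 + 0.01*q - 1.7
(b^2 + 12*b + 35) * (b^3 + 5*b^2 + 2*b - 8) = b^5 + 17*b^4 + 97*b^3 + 191*b^2 - 26*b - 280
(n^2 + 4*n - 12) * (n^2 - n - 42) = n^4 + 3*n^3 - 58*n^2 - 156*n + 504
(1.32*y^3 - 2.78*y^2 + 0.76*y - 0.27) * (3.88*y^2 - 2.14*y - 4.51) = 5.1216*y^5 - 13.6112*y^4 + 2.9448*y^3 + 9.8638*y^2 - 2.8498*y + 1.2177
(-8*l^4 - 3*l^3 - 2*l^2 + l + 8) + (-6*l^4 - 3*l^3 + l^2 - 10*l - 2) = -14*l^4 - 6*l^3 - l^2 - 9*l + 6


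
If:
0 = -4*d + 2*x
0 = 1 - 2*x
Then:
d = 1/4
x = 1/2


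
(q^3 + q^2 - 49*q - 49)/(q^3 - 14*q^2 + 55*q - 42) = (q^2 + 8*q + 7)/(q^2 - 7*q + 6)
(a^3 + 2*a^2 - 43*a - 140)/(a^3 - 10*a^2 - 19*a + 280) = (a + 4)/(a - 8)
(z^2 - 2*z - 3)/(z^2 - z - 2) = (z - 3)/(z - 2)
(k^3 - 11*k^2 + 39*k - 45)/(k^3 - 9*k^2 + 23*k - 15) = (k - 3)/(k - 1)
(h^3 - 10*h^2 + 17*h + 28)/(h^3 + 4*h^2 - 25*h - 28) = (h - 7)/(h + 7)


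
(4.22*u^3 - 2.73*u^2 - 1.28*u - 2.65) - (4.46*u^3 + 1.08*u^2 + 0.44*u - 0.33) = -0.24*u^3 - 3.81*u^2 - 1.72*u - 2.32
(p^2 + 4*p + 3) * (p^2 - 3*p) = p^4 + p^3 - 9*p^2 - 9*p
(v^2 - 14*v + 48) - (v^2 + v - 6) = 54 - 15*v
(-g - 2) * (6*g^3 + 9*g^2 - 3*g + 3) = -6*g^4 - 21*g^3 - 15*g^2 + 3*g - 6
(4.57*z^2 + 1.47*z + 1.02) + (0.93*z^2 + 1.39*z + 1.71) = 5.5*z^2 + 2.86*z + 2.73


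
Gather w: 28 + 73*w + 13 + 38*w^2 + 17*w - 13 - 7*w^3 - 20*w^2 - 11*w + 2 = -7*w^3 + 18*w^2 + 79*w + 30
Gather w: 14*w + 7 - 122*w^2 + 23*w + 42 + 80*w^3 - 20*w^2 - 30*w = 80*w^3 - 142*w^2 + 7*w + 49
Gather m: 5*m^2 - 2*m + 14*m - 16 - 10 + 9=5*m^2 + 12*m - 17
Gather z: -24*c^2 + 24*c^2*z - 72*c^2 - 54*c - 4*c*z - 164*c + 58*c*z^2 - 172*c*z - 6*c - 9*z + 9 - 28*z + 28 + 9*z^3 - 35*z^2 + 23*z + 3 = -96*c^2 - 224*c + 9*z^3 + z^2*(58*c - 35) + z*(24*c^2 - 176*c - 14) + 40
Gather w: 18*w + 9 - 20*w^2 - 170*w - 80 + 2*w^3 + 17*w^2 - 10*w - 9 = 2*w^3 - 3*w^2 - 162*w - 80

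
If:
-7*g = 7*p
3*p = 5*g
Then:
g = 0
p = 0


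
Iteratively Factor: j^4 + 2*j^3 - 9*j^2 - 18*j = (j - 3)*(j^3 + 5*j^2 + 6*j) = (j - 3)*(j + 2)*(j^2 + 3*j) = j*(j - 3)*(j + 2)*(j + 3)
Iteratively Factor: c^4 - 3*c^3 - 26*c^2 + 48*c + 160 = (c + 2)*(c^3 - 5*c^2 - 16*c + 80) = (c + 2)*(c + 4)*(c^2 - 9*c + 20) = (c - 5)*(c + 2)*(c + 4)*(c - 4)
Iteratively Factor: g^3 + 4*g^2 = (g)*(g^2 + 4*g) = g^2*(g + 4)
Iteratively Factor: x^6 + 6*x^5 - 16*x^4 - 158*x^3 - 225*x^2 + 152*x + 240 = (x - 1)*(x^5 + 7*x^4 - 9*x^3 - 167*x^2 - 392*x - 240) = (x - 1)*(x + 1)*(x^4 + 6*x^3 - 15*x^2 - 152*x - 240) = (x - 5)*(x - 1)*(x + 1)*(x^3 + 11*x^2 + 40*x + 48) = (x - 5)*(x - 1)*(x + 1)*(x + 3)*(x^2 + 8*x + 16) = (x - 5)*(x - 1)*(x + 1)*(x + 3)*(x + 4)*(x + 4)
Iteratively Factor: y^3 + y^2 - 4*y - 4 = (y - 2)*(y^2 + 3*y + 2) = (y - 2)*(y + 1)*(y + 2)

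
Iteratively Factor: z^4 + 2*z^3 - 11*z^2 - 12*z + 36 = (z + 3)*(z^3 - z^2 - 8*z + 12) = (z - 2)*(z + 3)*(z^2 + z - 6) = (z - 2)*(z + 3)^2*(z - 2)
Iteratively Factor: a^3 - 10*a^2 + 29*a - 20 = (a - 1)*(a^2 - 9*a + 20) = (a - 4)*(a - 1)*(a - 5)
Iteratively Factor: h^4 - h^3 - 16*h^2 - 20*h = (h + 2)*(h^3 - 3*h^2 - 10*h) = h*(h + 2)*(h^2 - 3*h - 10) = h*(h - 5)*(h + 2)*(h + 2)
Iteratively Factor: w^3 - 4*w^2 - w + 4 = (w + 1)*(w^2 - 5*w + 4) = (w - 4)*(w + 1)*(w - 1)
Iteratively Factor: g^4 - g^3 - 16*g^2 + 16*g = (g)*(g^3 - g^2 - 16*g + 16) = g*(g + 4)*(g^2 - 5*g + 4) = g*(g - 4)*(g + 4)*(g - 1)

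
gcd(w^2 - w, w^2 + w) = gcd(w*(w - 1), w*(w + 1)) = w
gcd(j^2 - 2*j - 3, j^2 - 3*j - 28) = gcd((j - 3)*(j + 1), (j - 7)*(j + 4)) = 1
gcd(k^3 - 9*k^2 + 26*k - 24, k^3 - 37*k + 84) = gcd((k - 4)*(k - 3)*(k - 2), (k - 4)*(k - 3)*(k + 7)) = k^2 - 7*k + 12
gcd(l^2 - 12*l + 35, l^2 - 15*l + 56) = l - 7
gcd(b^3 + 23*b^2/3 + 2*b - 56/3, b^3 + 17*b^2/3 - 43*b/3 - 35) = b + 7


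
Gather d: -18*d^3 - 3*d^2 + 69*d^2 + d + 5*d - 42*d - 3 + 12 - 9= -18*d^3 + 66*d^2 - 36*d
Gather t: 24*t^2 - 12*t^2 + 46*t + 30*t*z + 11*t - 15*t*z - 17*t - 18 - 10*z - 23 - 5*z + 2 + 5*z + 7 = 12*t^2 + t*(15*z + 40) - 10*z - 32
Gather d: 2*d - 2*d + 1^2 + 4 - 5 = 0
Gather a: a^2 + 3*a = a^2 + 3*a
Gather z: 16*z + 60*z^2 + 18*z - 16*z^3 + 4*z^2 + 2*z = -16*z^3 + 64*z^2 + 36*z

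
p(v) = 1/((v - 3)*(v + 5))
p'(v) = -1/((v - 3)*(v + 5)^2) - 1/((v - 3)^2*(v + 5)) = 2*(-v - 1)/(v^4 + 4*v^3 - 26*v^2 - 60*v + 225)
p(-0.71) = -0.06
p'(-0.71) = -0.00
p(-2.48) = -0.07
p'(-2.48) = 0.02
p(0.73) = -0.08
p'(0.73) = -0.02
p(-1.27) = -0.06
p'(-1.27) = 0.00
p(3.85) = 0.13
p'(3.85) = -0.17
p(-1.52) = -0.06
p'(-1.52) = 0.00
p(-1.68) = -0.06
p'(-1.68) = 0.01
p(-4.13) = -0.16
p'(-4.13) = 0.16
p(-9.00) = 0.02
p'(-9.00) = 0.01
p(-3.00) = -0.08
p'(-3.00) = 0.03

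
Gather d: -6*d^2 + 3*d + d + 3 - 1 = -6*d^2 + 4*d + 2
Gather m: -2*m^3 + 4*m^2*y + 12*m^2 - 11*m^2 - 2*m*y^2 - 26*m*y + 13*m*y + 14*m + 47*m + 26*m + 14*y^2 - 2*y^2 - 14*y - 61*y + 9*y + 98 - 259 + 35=-2*m^3 + m^2*(4*y + 1) + m*(-2*y^2 - 13*y + 87) + 12*y^2 - 66*y - 126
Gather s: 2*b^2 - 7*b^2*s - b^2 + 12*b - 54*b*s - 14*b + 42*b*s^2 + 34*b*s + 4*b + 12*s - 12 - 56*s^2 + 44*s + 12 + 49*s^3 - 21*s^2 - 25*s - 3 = b^2 + 2*b + 49*s^3 + s^2*(42*b - 77) + s*(-7*b^2 - 20*b + 31) - 3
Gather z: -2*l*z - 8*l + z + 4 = -8*l + z*(1 - 2*l) + 4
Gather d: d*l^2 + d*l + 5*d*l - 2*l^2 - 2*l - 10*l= d*(l^2 + 6*l) - 2*l^2 - 12*l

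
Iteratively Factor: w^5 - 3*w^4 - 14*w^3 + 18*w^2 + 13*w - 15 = (w - 1)*(w^4 - 2*w^3 - 16*w^2 + 2*w + 15) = (w - 1)*(w + 1)*(w^3 - 3*w^2 - 13*w + 15) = (w - 1)*(w + 1)*(w + 3)*(w^2 - 6*w + 5) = (w - 1)^2*(w + 1)*(w + 3)*(w - 5)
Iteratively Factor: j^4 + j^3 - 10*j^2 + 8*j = (j)*(j^3 + j^2 - 10*j + 8) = j*(j - 2)*(j^2 + 3*j - 4) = j*(j - 2)*(j - 1)*(j + 4)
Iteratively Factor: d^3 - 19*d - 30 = (d - 5)*(d^2 + 5*d + 6) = (d - 5)*(d + 3)*(d + 2)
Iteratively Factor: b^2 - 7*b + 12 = (b - 3)*(b - 4)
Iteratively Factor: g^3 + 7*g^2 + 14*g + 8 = (g + 4)*(g^2 + 3*g + 2) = (g + 2)*(g + 4)*(g + 1)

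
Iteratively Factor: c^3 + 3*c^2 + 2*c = (c)*(c^2 + 3*c + 2) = c*(c + 1)*(c + 2)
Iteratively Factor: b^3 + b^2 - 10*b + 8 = (b - 1)*(b^2 + 2*b - 8) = (b - 2)*(b - 1)*(b + 4)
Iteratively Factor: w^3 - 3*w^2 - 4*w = (w + 1)*(w^2 - 4*w) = (w - 4)*(w + 1)*(w)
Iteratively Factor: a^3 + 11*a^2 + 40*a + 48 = (a + 4)*(a^2 + 7*a + 12) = (a + 4)^2*(a + 3)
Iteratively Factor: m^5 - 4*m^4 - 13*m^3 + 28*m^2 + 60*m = (m - 5)*(m^4 + m^3 - 8*m^2 - 12*m) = (m - 5)*(m + 2)*(m^3 - m^2 - 6*m) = m*(m - 5)*(m + 2)*(m^2 - m - 6) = m*(m - 5)*(m - 3)*(m + 2)*(m + 2)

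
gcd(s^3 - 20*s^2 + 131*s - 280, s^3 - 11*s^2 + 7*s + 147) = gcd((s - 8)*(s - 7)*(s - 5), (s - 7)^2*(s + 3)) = s - 7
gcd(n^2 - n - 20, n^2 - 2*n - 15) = n - 5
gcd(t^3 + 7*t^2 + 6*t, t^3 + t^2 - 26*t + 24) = t + 6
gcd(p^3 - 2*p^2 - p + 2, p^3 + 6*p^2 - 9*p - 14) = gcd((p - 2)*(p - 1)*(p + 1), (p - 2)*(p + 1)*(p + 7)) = p^2 - p - 2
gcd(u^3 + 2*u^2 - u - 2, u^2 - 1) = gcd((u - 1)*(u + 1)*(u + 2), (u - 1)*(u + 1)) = u^2 - 1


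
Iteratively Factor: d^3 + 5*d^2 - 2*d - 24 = (d + 4)*(d^2 + d - 6) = (d - 2)*(d + 4)*(d + 3)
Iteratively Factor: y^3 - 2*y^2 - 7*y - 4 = (y + 1)*(y^2 - 3*y - 4) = (y + 1)^2*(y - 4)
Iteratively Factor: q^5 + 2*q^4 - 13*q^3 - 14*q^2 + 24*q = (q + 4)*(q^4 - 2*q^3 - 5*q^2 + 6*q) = (q + 2)*(q + 4)*(q^3 - 4*q^2 + 3*q) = q*(q + 2)*(q + 4)*(q^2 - 4*q + 3) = q*(q - 3)*(q + 2)*(q + 4)*(q - 1)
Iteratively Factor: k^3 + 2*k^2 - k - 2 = (k + 1)*(k^2 + k - 2) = (k + 1)*(k + 2)*(k - 1)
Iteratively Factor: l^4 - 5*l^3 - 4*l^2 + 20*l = (l + 2)*(l^3 - 7*l^2 + 10*l) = (l - 5)*(l + 2)*(l^2 - 2*l) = (l - 5)*(l - 2)*(l + 2)*(l)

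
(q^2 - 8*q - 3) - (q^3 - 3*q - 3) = -q^3 + q^2 - 5*q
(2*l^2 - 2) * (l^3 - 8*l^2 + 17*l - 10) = 2*l^5 - 16*l^4 + 32*l^3 - 4*l^2 - 34*l + 20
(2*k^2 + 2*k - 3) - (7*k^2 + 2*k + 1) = -5*k^2 - 4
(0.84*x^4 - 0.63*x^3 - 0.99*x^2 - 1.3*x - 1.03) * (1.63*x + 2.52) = 1.3692*x^5 + 1.0899*x^4 - 3.2013*x^3 - 4.6138*x^2 - 4.9549*x - 2.5956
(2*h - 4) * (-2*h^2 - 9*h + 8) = -4*h^3 - 10*h^2 + 52*h - 32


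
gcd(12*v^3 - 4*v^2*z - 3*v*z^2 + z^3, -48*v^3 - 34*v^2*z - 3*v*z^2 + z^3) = 2*v + z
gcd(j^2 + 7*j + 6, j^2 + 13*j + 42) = j + 6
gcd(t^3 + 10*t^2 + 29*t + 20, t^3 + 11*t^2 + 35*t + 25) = t^2 + 6*t + 5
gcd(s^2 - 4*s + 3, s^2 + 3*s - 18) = s - 3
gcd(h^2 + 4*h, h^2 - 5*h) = h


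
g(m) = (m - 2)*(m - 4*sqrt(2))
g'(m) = 2*m - 4*sqrt(2) - 2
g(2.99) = -2.64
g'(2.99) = -1.68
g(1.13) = 3.94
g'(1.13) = -5.40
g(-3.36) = 48.33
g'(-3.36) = -14.38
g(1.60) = 1.62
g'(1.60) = -4.46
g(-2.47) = 36.33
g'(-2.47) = -12.60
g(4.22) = -3.19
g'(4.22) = 0.78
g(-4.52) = 66.35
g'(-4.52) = -16.70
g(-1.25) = 22.45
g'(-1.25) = -10.16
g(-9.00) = 161.23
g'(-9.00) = -25.66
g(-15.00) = 351.17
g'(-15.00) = -37.66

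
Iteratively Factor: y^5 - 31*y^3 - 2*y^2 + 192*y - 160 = (y - 2)*(y^4 + 2*y^3 - 27*y^2 - 56*y + 80) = (y - 2)*(y - 1)*(y^3 + 3*y^2 - 24*y - 80) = (y - 5)*(y - 2)*(y - 1)*(y^2 + 8*y + 16) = (y - 5)*(y - 2)*(y - 1)*(y + 4)*(y + 4)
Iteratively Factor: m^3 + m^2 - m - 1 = (m + 1)*(m^2 - 1) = (m + 1)^2*(m - 1)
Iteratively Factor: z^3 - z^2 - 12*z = (z + 3)*(z^2 - 4*z) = (z - 4)*(z + 3)*(z)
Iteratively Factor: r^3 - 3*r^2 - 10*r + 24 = (r - 4)*(r^2 + r - 6) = (r - 4)*(r - 2)*(r + 3)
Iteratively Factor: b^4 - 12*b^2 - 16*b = (b + 2)*(b^3 - 2*b^2 - 8*b) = b*(b + 2)*(b^2 - 2*b - 8) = b*(b + 2)^2*(b - 4)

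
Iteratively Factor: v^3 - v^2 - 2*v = (v)*(v^2 - v - 2) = v*(v + 1)*(v - 2)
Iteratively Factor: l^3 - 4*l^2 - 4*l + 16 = (l + 2)*(l^2 - 6*l + 8) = (l - 2)*(l + 2)*(l - 4)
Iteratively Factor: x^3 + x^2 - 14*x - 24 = (x - 4)*(x^2 + 5*x + 6) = (x - 4)*(x + 2)*(x + 3)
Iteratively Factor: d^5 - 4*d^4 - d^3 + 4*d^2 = (d)*(d^4 - 4*d^3 - d^2 + 4*d) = d*(d - 4)*(d^3 - d) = d^2*(d - 4)*(d^2 - 1) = d^2*(d - 4)*(d - 1)*(d + 1)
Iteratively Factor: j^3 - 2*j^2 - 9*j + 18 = (j - 2)*(j^2 - 9) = (j - 2)*(j + 3)*(j - 3)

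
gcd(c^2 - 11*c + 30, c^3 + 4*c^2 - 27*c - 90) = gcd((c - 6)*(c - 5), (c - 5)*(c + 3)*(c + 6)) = c - 5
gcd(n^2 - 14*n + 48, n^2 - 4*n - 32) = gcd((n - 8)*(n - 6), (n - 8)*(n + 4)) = n - 8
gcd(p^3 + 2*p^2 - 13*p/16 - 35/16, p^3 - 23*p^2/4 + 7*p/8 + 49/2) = p + 7/4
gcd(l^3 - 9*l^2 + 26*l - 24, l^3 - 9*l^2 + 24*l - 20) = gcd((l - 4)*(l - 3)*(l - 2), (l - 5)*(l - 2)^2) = l - 2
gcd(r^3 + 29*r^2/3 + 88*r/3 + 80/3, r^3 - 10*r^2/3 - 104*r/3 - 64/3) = r + 4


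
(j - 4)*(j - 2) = j^2 - 6*j + 8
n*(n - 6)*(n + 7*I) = n^3 - 6*n^2 + 7*I*n^2 - 42*I*n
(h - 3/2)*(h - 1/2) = h^2 - 2*h + 3/4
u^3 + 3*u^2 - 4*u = u*(u - 1)*(u + 4)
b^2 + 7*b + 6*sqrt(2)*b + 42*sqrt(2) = (b + 7)*(b + 6*sqrt(2))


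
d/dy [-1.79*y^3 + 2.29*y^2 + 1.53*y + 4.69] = -5.37*y^2 + 4.58*y + 1.53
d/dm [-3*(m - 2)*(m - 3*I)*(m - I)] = -9*m^2 + m*(12 + 24*I) + 9 - 24*I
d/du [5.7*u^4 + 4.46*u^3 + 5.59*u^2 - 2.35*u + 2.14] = 22.8*u^3 + 13.38*u^2 + 11.18*u - 2.35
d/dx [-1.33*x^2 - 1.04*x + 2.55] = -2.66*x - 1.04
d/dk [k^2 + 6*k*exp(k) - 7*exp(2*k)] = 6*k*exp(k) + 2*k - 14*exp(2*k) + 6*exp(k)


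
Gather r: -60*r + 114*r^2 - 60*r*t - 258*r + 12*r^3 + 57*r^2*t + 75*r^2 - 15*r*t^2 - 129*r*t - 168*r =12*r^3 + r^2*(57*t + 189) + r*(-15*t^2 - 189*t - 486)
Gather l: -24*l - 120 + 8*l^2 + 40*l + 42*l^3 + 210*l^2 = 42*l^3 + 218*l^2 + 16*l - 120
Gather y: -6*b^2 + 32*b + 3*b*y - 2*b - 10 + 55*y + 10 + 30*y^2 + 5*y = -6*b^2 + 30*b + 30*y^2 + y*(3*b + 60)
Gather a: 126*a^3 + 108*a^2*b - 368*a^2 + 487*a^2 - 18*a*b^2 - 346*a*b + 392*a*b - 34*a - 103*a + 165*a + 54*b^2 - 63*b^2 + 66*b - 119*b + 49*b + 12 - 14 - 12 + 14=126*a^3 + a^2*(108*b + 119) + a*(-18*b^2 + 46*b + 28) - 9*b^2 - 4*b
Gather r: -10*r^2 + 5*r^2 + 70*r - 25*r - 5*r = -5*r^2 + 40*r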